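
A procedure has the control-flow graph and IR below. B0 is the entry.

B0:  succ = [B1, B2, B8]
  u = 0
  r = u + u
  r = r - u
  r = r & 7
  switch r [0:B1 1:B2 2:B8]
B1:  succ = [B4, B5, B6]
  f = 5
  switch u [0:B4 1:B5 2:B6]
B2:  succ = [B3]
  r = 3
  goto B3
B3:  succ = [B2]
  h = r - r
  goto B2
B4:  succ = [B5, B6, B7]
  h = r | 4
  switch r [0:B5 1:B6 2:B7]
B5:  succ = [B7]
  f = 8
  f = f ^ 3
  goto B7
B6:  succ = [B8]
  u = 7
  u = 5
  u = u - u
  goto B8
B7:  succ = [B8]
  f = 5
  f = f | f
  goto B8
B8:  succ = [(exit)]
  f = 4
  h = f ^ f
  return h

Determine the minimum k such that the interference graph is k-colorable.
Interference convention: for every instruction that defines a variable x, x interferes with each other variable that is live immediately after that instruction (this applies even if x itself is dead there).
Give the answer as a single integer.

Per-block:
  B0 def {r,u} use ∅
  B1 def {f} use {u}
  B2 def {r} use ∅
  B3 def {h} use {r}
  B4 def {h} use {r}
  B5 def {f} use ∅
  B6 def {u} use ∅
  B7 def {f} use ∅
  B8 def {f,h} use ∅

Liveness:
  B0: in=∅ out={r,u}
  B1: in={r,u} out={r}
  B2: in=∅ out={r}
  B3: in={r} out=∅
  B4: in={r} out=∅
  B5: in=∅ out=∅
  B6: in=∅ out=∅
  B7: in=∅ out=∅
  B8: in=∅ out=∅

Interfere edges:
  f: {r,u}
  h: {r}
  r: {f,h,u}
  u: {f,r}

Colouring:
  clique {f,r,u} ⇒ need ≥ 3
  3-colouring: c0={r}  c1={f,h}  c2={u}
  χ = 3

Answer: 3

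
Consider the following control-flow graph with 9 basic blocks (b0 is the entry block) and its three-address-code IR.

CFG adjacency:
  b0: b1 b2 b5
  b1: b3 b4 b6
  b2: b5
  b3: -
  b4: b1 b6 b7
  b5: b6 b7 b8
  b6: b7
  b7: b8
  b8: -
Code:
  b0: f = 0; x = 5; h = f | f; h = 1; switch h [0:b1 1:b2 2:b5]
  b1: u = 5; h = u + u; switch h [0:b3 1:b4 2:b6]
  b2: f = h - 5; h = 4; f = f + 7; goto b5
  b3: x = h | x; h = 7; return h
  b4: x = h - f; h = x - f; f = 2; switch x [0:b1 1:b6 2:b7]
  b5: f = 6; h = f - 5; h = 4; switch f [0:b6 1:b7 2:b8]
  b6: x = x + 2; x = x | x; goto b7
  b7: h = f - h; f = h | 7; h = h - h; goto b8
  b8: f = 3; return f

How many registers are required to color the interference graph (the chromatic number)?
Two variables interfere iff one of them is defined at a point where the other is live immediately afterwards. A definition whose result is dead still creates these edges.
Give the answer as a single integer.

Block summaries:
  b0: def={f,h,x} ue=∅
  b1: def={h,u} ue=∅
  b2: def={f,h} ue={h}
  b3: def={h,x} ue={h,x}
  b4: def={f,h,x} ue={f,h}
  b5: def={f,h} ue=∅
  b6: def={x} ue={x}
  b7: def={f,h} ue={f,h}
  b8: def={f} ue=∅

Live sets:
  live b0: ∅→{f,h,x}
  live b1: {f,x}→{f,h,x}
  live b2: {h,x}→{x}
  live b3: {h,x}→∅
  live b4: {f,h}→{f,h,x}
  live b5: {x}→{f,h,x}
  live b6: {f,h,x}→{f,h}
  live b7: {f,h}→∅
  live b8: ∅→∅

Interference:
  f — {h,u,x}
  h — {f,x}
  u — {f,x}
  x — {f,h,u}

Chromatic number:
  clique {f,h,x} ⇒ need ≥ 3
  assign f→c0 h→c2 u→c2 x→c1 — no edge inside a register ⇒ χ ≤ 3
  χ = 3

Answer: 3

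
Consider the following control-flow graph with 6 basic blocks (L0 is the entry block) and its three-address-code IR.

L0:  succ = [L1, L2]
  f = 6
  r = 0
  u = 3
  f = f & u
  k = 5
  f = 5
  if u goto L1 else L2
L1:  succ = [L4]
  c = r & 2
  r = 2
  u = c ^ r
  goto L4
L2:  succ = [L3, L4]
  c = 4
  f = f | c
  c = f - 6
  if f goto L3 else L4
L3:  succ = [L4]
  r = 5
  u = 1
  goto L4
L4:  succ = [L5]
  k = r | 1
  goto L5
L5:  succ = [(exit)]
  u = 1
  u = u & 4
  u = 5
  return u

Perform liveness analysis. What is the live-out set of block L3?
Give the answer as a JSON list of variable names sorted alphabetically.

Block summaries:
  L0: {f,k,r,u} / ∅
  L1: {c,r,u} / {r}
  L2: {c,f} / {f}
  L3: {r,u} / ∅
  L4: {k} / {r}
  L5: {u} / ∅

Liveness:
  L0: in=∅ out={f,r}
  L1: in={r} out={r}
  L2: in={f,r} out={r}
  L3: in=∅ out={r}
  L4: in={r} out=∅
  L5: in=∅ out=∅

live-out(L3) = ["r"]

Answer: ["r"]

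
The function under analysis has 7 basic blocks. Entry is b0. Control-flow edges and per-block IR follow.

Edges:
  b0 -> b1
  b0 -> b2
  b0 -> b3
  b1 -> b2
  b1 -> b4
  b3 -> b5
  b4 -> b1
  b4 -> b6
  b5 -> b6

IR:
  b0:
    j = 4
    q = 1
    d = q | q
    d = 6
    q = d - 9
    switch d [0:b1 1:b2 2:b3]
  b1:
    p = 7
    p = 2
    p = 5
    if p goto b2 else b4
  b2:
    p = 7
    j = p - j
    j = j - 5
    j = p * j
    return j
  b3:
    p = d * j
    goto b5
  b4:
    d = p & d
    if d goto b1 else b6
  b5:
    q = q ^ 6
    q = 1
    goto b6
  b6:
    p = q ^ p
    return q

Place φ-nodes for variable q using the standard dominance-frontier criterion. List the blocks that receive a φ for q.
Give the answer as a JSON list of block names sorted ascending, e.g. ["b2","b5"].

idom tree: b1←b0 b2←b0 b3←b0 b4←b1 b5←b3 b6←b0
Dom at joins:
  b1: preds {b0,b4}: {b0} ∩ {b0,b1,b4} = {b0}; idom=b0
  b2: preds {b0,b1}: {b0} ∩ {b0,b1} = {b0}; idom=b0
  b6: preds {b4,b5}: {b0,b1,b4} ∩ {b0,b3,b5} = {b0}; idom=b0

DF derivation:
  b1←b0: walk · to b0
  b1←b4: walk b4→b1 to b0
  b2←b0: walk · to b0
  b2←b1: walk b1 to b0
  b6←b4: walk b4→b1 to b0
  b6←b5: walk b5→b3 to b0
  DF(b0)=∅
  DF(b1)={b1,b2,b6}
  DF(b2)=∅
  DF(b3)={b6}
  DF(b4)={b1,b6}
  DF(b5)={b6}
  DF(b6)=∅

φ for q: defs {b0,b5}
  DF⁺ = {b6}

Answer: ["b6"]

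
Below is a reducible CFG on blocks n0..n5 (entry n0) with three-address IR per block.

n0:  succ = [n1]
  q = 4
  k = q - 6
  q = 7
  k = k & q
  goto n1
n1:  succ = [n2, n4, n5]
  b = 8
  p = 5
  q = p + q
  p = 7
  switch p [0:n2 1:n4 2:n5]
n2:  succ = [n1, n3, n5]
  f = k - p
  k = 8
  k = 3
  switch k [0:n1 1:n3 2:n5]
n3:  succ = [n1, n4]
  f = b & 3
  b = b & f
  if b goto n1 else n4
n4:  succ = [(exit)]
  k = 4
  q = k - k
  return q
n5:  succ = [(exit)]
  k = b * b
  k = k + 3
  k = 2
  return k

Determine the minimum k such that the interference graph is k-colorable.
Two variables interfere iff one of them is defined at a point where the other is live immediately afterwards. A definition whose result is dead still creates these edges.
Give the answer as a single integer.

Block summaries:
  n0: def={k,q} ue=∅
  n1: def={b,p,q} ue={q}
  n2: def={f,k} ue={k,p}
  n3: def={b,f} ue={b}
  n4: def={k,q} ue=∅
  n5: def={k} ue={b}

Liveness:
  n0 li=∅ lo={k,q}
  n1 li={k,q} lo={b,k,p,q}
  n2 li={b,k,p,q} lo={b,k,q}
  n3 li={b,k,q} lo={k,q}
  n4 li=∅ lo=∅
  n5 li={b} lo=∅

Interference:
  b↔{f,k,p,q}
  f↔{b,k,q}
  k↔{b,f,p,q}
  p↔{b,k,q}
  q↔{b,f,k,p}

Colouring:
  lower bound: {b,f,k,q} mutually conflict ⇒ χ ≥ 4
  assign b→R0 f→R3 k→R1 p→R3 q→R2 — no edge inside a register ⇒ χ ≤ 4
  χ = 4

Answer: 4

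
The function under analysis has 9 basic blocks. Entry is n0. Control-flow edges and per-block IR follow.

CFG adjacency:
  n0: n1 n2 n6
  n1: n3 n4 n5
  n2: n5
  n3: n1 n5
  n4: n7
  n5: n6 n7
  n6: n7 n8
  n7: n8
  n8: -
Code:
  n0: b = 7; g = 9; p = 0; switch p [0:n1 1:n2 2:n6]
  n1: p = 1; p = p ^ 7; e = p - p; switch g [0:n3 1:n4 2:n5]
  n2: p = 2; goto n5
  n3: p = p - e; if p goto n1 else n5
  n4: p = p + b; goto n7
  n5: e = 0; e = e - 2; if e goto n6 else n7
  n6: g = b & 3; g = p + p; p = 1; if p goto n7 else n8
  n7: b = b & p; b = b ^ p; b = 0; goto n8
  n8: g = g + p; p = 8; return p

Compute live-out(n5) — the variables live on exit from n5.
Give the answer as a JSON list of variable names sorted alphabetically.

Block summaries:
  n0: def={b,g,p} ue=∅
  n1: def={e,p} ue={g}
  n2: def={p} ue=∅
  n3: def={p} ue={e,p}
  n4: def={p} ue={b,p}
  n5: def={e} ue=∅
  n6: def={g,p} ue={b,p}
  n7: def={b} ue={b,p}
  n8: def={g,p} ue={g,p}

Backward fixpoint:
  live n0: ∅→{b,g,p}
  live n1: {b,g}→{b,e,g,p}
  live n2: {b,g}→{b,g,p}
  live n3: {b,e,g,p}→{b,g,p}
  live n4: {b,g,p}→{b,g,p}
  live n5: {b,g,p}→{b,g,p}
  live n6: {b,p}→{b,g,p}
  live n7: {b,g,p}→{g,p}
  live n8: {g,p}→∅

live-out(n5) = ["b", "g", "p"]

Answer: ["b", "g", "p"]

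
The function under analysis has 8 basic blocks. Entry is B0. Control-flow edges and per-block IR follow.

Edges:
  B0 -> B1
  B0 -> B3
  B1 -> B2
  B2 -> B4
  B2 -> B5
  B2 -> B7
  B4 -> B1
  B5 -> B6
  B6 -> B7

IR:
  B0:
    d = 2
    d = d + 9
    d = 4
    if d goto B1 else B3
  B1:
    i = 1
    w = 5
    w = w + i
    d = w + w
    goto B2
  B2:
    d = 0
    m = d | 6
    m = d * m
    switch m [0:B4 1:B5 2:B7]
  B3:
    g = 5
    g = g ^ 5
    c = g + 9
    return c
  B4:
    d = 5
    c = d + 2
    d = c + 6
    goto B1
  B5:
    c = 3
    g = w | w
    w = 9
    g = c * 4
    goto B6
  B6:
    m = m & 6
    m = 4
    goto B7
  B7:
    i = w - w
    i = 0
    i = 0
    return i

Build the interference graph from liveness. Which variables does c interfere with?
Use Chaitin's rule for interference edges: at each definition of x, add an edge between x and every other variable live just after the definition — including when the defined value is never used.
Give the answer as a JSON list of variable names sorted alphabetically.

Answer: ["g", "m", "w"]

Analysis:
Block summaries:
  B0 def {d} use ∅
  B1 def {d,i,w} use ∅
  B2 def {d,m} use ∅
  B3 def {c,g} use ∅
  B4 def {c,d} use ∅
  B5 def {c,g,w} use {w}
  B6 def {m} use {m}
  B7 def {i} use {w}

Live sets:
  B0 li=∅ lo=∅
  B1 li=∅ lo={w}
  B2 li={w} lo={m,w}
  B3 li=∅ lo=∅
  B4 li=∅ lo=∅
  B5 li={m,w} lo={m,w}
  B6 li={m,w} lo={w}
  B7 li={w} lo=∅

Conflict graph:
  c — {g,m,w}
  d — {m,w}
  g — {c,m,w}
  i — {w}
  m — {c,d,g,w}
  w — {c,d,g,i,m}

N(c) = ["g", "m", "w"]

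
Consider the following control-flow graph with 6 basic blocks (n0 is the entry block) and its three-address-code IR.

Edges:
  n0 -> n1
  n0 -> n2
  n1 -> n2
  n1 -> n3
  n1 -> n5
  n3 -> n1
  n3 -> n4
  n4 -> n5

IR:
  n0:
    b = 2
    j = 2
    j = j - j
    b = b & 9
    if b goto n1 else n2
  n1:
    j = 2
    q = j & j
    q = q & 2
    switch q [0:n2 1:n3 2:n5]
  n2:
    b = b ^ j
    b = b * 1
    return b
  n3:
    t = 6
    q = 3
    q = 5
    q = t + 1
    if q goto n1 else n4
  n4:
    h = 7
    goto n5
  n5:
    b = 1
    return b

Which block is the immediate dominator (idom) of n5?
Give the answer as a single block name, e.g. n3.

Answer: n1

Working:
idom tree: n1←n0 n2←n0 n3←n1 n4←n3 n5←n1
Dom∩ at merges:
  n1: preds {n0,n3}: {n0} ∩ {n0,n1,n3} = {n0}; idom=n0
  n2: preds {n0,n1}: {n0} ∩ {n0,n1} = {n0}; idom=n0
  n5: preds {n1,n4}: {n0,n1} ∩ {n0,n1,n3,n4} = {n0,n1}; idom=n1

idom(n5) = n1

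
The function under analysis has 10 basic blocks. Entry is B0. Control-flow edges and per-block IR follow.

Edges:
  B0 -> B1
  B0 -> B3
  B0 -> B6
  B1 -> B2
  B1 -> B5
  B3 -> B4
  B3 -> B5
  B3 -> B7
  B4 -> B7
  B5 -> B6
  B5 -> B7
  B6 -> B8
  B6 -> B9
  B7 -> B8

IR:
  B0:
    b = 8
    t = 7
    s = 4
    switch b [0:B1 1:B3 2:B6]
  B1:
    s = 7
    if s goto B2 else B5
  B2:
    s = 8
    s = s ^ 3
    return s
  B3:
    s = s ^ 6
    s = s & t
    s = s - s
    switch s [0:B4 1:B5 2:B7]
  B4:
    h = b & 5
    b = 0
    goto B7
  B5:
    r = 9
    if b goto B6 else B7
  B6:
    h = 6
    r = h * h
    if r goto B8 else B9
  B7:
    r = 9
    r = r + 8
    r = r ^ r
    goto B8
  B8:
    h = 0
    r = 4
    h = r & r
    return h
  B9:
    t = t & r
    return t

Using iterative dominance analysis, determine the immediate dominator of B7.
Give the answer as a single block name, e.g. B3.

Answer: B0

Analysis:
idom tree: B1←B0 B2←B1 B3←B0 B4←B3 B5←B0 B6←B0 B7←B0 B8←B0 B9←B6
Dom∩ at merges:
  B5: preds {B1,B3}: {B0,B1} ∩ {B0,B3} = {B0}; idom=B0
  B6: preds {B0,B5}: {B0} ∩ {B0,B5} = {B0}; idom=B0
  B7: preds {B3,B4,B5}: {B0,B3} ∩ {B0,B3,B4} ∩ {B0,B5} = {B0}; idom=B0
  B8: preds {B6,B7}: {B0,B6} ∩ {B0,B7} = {B0}; idom=B0

idom(B7) = B0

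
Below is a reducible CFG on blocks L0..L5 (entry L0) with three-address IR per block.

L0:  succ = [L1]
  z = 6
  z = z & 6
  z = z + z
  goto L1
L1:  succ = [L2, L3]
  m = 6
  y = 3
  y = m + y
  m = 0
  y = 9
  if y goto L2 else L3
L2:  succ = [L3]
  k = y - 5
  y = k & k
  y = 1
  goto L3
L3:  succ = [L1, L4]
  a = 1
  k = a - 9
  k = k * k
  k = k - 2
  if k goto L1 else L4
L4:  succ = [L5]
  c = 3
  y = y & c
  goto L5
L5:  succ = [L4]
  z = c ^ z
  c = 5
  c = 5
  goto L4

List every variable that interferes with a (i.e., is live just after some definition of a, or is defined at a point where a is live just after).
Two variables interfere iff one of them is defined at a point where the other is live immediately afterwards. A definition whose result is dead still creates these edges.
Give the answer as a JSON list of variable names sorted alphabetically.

Answer: ["y", "z"]

Analysis:
def/use:
  L0: def={z} ue=∅
  L1: def={m,y} ue=∅
  L2: def={k,y} ue={y}
  L3: def={a,k} ue=∅
  L4: def={c,y} ue={y}
  L5: def={c,z} ue={c,z}

Backward fixpoint:
  live L0: ∅→{z}
  live L1: {z}→{y,z}
  live L2: {y,z}→{y,z}
  live L3: {y,z}→{y,z}
  live L4: {y,z}→{c,y,z}
  live L5: {c,y,z}→{y,z}

Interference:
  a: {y,z}
  c: {y,z}
  k: {y,z}
  m: {y,z}
  y: {a,c,k,m,z}
  z: {a,c,k,m,y}

N(a) = ["y", "z"]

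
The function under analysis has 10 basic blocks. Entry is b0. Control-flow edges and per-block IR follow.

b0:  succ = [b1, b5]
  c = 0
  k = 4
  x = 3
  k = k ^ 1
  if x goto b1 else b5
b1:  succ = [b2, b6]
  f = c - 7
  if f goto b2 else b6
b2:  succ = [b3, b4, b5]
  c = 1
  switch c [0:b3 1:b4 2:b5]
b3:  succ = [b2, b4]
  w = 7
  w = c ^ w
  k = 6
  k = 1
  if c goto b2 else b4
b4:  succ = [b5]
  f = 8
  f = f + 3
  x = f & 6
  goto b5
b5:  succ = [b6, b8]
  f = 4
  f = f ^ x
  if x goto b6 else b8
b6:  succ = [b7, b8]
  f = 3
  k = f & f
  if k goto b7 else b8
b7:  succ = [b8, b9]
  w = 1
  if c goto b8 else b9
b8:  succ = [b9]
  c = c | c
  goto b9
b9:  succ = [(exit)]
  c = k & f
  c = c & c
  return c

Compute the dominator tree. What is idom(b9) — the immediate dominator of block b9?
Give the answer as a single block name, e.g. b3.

idom tree: b1←b0 b2←b1 b3←b2 b4←b2 b5←b0 b6←b0 b7←b6 b8←b0 b9←b0
Dom∩ at merges:
  b2: preds {b1,b3}: {b0,b1} ∩ {b0,b1,b2,b3} = {b0,b1}; idom=b1
  b4: preds {b2,b3}: {b0,b1,b2} ∩ {b0,b1,b2,b3} = {b0,b1,b2}; idom=b2
  b5: preds {b0,b2,b4}: {b0} ∩ {b0,b1,b2} ∩ {b0,b1,b2,b4} = {b0}; idom=b0
  b6: preds {b1,b5}: {b0,b1} ∩ {b0,b5} = {b0}; idom=b0
  b8: preds {b5,b6,b7}: {b0,b5} ∩ {b0,b6} ∩ {b0,b6,b7} = {b0}; idom=b0
  b9: preds {b7,b8}: {b0,b6,b7} ∩ {b0,b8} = {b0}; idom=b0

idom(b9) = b0

Answer: b0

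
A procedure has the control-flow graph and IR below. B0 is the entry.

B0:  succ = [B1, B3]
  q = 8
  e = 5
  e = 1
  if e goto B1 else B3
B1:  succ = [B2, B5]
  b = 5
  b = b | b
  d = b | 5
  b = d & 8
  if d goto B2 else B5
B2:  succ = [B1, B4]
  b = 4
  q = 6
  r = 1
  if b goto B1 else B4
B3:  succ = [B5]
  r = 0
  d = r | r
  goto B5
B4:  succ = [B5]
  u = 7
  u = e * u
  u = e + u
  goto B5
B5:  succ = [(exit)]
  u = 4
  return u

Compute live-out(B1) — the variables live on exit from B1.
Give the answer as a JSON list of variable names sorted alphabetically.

Answer: ["e"]

Working:
def/use:
  B0 def {e,q} use ∅
  B1 def {b,d} use ∅
  B2 def {b,q,r} use ∅
  B3 def {d,r} use ∅
  B4 def {u} use {e}
  B5 def {u} use ∅

Liveness:
  live B0: ∅→{e}
  live B1: {e}→{e}
  live B2: {e}→{e}
  live B3: ∅→∅
  live B4: {e}→∅
  live B5: ∅→∅

live-out(B1) = ["e"]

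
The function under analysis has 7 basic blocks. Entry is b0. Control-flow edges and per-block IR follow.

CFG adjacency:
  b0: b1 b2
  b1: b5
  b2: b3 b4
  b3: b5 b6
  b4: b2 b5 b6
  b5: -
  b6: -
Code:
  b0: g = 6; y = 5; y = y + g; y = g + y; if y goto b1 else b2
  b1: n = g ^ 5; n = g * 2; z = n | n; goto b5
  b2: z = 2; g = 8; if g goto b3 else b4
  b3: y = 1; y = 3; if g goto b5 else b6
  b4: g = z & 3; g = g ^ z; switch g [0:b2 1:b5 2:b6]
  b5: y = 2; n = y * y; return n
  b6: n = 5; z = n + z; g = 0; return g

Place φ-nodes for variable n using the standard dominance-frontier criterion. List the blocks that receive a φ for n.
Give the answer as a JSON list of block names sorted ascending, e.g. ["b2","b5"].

Answer: ["b5"]

Derivation:
idom tree: b1←b0 b2←b0 b3←b2 b4←b2 b5←b0 b6←b2
Dom at joins:
  b2: preds {b0,b4}: {b0} ∩ {b0,b2,b4} = {b0}; idom=b0
  b5: preds {b1,b3,b4}: {b0,b1} ∩ {b0,b2,b3} ∩ {b0,b2,b4} = {b0}; idom=b0
  b6: preds {b3,b4}: {b0,b2,b3} ∩ {b0,b2,b4} = {b0,b2}; idom=b2

DF walk-up:
  b2←b0: walk · to b0
  b2←b4: walk b4→b2 to b0
  b5←b1: walk b1 to b0
  b5←b3: walk b3→b2 to b0
  b5←b4: walk b4→b2 to b0
  b6←b3: walk b3 to b2
  b6←b4: walk b4 to b2
  DF(b0)=∅
  DF(b1)={b5}
  DF(b2)={b2,b5}
  DF(b3)={b5,b6}
  DF(b4)={b2,b5,b6}
  DF(b5)=∅
  DF(b6)=∅

φ for n: defs {b1,b5,b6}
  DF⁺ = {b5}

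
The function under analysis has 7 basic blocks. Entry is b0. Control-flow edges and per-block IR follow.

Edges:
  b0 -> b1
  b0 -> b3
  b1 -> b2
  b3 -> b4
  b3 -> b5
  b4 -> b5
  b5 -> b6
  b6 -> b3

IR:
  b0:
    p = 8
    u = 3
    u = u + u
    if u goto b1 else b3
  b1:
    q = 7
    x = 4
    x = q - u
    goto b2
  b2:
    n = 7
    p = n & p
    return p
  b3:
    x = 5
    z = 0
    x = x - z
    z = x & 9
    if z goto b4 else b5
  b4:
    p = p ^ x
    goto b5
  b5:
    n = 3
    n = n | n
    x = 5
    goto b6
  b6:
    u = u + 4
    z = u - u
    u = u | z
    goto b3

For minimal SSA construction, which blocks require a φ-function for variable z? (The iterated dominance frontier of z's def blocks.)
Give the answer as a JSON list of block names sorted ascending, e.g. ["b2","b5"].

Answer: ["b3"]

Derivation:
idom tree: b1←b0 b2←b1 b3←b0 b4←b3 b5←b3 b6←b5
Join-block Dom:
  b3: preds {b0,b6}: {b0} ∩ {b0,b3,b5,b6} = {b0}; idom=b0
  b5: preds {b3,b4}: {b0,b3} ∩ {b0,b3,b4} = {b0,b3}; idom=b3

DF walk-up:
  join b3 pred b0: · stop@b0
  join b3 pred b6: b6→b5→b3 stop@b0
  join b5 pred b3: · stop@b3
  join b5 pred b4: b4 stop@b3
  b0: DF=∅
  b1: DF=∅
  b2: DF=∅
  b3: DF={b3}
  b4: DF={b5}
  b5: DF={b3}
  b6: DF={b3}

φ for z: defs {b3,b6}
  DF⁺ = {b3}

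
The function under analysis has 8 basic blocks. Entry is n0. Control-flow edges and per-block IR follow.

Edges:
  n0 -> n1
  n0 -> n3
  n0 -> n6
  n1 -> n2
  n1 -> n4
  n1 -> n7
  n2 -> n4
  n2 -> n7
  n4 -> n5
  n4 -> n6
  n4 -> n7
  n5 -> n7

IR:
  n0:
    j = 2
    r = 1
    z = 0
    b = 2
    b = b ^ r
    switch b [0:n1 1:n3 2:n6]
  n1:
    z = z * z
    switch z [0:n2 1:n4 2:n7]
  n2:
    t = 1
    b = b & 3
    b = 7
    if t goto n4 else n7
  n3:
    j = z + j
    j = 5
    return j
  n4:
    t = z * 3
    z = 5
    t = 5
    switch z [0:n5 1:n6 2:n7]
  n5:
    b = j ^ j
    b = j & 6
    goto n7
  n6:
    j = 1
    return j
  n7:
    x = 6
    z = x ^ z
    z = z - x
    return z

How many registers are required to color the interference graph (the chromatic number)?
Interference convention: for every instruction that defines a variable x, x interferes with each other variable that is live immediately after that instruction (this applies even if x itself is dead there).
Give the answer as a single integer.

Answer: 4

Derivation:
Block summaries:
  n0 def {b,j,r,z} use ∅
  n1 def {z} use {z}
  n2 def {b,t} use {b}
  n3 def {j} use {j,z}
  n4 def {t,z} use {z}
  n5 def {b} use {j}
  n6 def {j} use ∅
  n7 def {x,z} use {z}

Liveness:
  n0: in=∅ out={b,j,z}
  n1: in={b,j,z} out={b,j,z}
  n2: in={b,j,z} out={j,z}
  n3: in={j,z} out=∅
  n4: in={j,z} out={j,z}
  n5: in={j,z} out={z}
  n6: in=∅ out=∅
  n7: in={z} out=∅

Conflict graph:
  b↔{j,r,t,z}
  j↔{b,r,t,z}
  r↔{b,j,z}
  t↔{b,j,z}
  x↔{z}
  z↔{b,j,r,t,x}

Chromatic number:
  {b,j,r,z} pairwise interfere (4-clique) ⇒ χ ≥ 4
  assign b→R1 j→R2 r→R3 t→R3 x→R1 z→R0 — no edge inside a register ⇒ χ ≤ 4
  χ = 4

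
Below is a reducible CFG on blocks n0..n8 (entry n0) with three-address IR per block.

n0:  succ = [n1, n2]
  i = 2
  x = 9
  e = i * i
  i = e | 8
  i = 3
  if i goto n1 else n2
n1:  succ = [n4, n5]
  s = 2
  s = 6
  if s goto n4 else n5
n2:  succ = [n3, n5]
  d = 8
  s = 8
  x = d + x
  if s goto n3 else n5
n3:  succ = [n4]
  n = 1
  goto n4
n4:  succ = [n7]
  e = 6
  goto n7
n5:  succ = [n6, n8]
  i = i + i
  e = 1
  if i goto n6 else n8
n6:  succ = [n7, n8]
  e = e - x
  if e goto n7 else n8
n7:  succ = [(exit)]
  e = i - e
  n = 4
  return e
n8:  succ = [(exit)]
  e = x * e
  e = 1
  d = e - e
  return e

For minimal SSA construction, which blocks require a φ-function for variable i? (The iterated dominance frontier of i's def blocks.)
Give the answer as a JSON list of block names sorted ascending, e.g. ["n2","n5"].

idom tree: n1←n0 n2←n0 n3←n2 n4←n0 n5←n0 n6←n5 n7←n0 n8←n5
Join-block Dom:
  n4: preds {n1,n3}: {n0,n1} ∩ {n0,n2,n3} = {n0}; idom=n0
  n5: preds {n1,n2}: {n0,n1} ∩ {n0,n2} = {n0}; idom=n0
  n7: preds {n4,n6}: {n0,n4} ∩ {n0,n5,n6} = {n0}; idom=n0
  n8: preds {n5,n6}: {n0,n5} ∩ {n0,n5,n6} = {n0,n5}; idom=n5

Frontier:
  join n4 pred n1: n1 stop@n0
  join n4 pred n3: n3→n2 stop@n0
  join n5 pred n1: n1 stop@n0
  join n5 pred n2: n2 stop@n0
  join n7 pred n4: n4 stop@n0
  join n7 pred n6: n6→n5 stop@n0
  join n8 pred n5: · stop@n5
  join n8 pred n6: n6 stop@n5
  DF(n0)=∅
  DF(n1)={n4,n5}
  DF(n2)={n4,n5}
  DF(n3)={n4}
  DF(n4)={n7}
  DF(n5)={n7}
  DF(n6)={n7,n8}
  DF(n7)=∅
  DF(n8)=∅

φ for i: defs {n0,n5}
  DF⁺ = {n7}

Answer: ["n7"]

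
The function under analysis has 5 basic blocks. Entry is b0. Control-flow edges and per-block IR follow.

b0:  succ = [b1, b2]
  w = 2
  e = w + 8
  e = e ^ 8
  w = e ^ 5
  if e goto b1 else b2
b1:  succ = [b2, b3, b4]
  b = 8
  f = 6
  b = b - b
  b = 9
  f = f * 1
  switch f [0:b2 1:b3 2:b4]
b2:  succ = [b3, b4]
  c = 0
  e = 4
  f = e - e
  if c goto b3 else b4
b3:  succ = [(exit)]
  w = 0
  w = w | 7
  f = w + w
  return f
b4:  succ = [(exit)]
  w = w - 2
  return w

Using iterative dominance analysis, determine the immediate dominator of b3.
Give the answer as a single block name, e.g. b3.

idom tree: b1←b0 b2←b0 b3←b0 b4←b0
Join-block Dom:
  b2: preds {b0,b1}: {b0} ∩ {b0,b1} = {b0}; idom=b0
  b3: preds {b1,b2}: {b0,b1} ∩ {b0,b2} = {b0}; idom=b0
  b4: preds {b1,b2}: {b0,b1} ∩ {b0,b2} = {b0}; idom=b0

idom(b3) = b0

Answer: b0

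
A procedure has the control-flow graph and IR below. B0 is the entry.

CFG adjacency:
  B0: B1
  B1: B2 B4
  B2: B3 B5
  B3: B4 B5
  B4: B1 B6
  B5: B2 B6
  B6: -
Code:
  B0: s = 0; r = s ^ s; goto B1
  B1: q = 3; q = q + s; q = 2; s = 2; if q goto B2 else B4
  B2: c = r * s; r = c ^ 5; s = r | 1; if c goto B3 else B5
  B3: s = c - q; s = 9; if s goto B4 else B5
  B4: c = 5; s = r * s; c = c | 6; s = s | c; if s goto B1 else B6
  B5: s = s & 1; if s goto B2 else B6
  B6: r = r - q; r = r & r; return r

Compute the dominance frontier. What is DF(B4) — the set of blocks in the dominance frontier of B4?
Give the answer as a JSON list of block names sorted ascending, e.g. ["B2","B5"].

Answer: ["B1", "B6"]

Analysis:
idom tree: B1←B0 B2←B1 B3←B2 B4←B1 B5←B2 B6←B1
Dom∩ at merges:
  B1: preds {B0,B4}: {B0} ∩ {B0,B1,B4} = {B0}; idom=B0
  B2: preds {B1,B5}: {B0,B1} ∩ {B0,B1,B2,B5} = {B0,B1}; idom=B1
  B4: preds {B1,B3}: {B0,B1} ∩ {B0,B1,B2,B3} = {B0,B1}; idom=B1
  B5: preds {B2,B3}: {B0,B1,B2} ∩ {B0,B1,B2,B3} = {B0,B1,B2}; idom=B2
  B6: preds {B4,B5}: {B0,B1,B4} ∩ {B0,B1,B2,B5} = {B0,B1}; idom=B1

Frontier:
  join B1 pred B0: · stop@B0
  join B1 pred B4: B4→B1 stop@B0
  join B2 pred B1: · stop@B1
  join B2 pred B5: B5→B2 stop@B1
  join B4 pred B1: · stop@B1
  join B4 pred B3: B3→B2 stop@B1
  join B5 pred B2: · stop@B2
  join B5 pred B3: B3 stop@B2
  join B6 pred B4: B4 stop@B1
  join B6 pred B5: B5→B2 stop@B1
  DF(B0)=∅
  DF(B1)={B1}
  DF(B2)={B2,B4,B6}
  DF(B3)={B4,B5}
  DF(B4)={B1,B6}
  DF(B5)={B2,B6}
  DF(B6)=∅

DF(B4) = ["B1", "B6"]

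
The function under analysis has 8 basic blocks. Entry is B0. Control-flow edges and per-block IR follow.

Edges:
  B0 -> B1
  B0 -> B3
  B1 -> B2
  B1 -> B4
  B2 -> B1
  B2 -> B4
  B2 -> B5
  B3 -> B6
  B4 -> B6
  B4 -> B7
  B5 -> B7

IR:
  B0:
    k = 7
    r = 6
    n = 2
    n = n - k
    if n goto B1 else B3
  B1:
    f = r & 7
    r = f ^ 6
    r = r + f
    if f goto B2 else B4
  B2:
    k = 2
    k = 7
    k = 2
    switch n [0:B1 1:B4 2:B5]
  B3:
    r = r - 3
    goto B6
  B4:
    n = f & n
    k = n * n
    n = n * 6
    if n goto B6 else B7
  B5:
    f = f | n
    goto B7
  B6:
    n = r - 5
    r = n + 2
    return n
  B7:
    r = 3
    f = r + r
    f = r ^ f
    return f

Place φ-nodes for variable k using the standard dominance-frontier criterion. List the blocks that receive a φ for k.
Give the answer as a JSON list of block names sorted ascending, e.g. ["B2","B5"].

idom tree: B1←B0 B2←B1 B3←B0 B4←B1 B5←B2 B6←B0 B7←B1
Dom∩ at merges:
  B1: preds {B0,B2}: {B0} ∩ {B0,B1,B2} = {B0}; idom=B0
  B4: preds {B1,B2}: {B0,B1} ∩ {B0,B1,B2} = {B0,B1}; idom=B1
  B6: preds {B3,B4}: {B0,B3} ∩ {B0,B1,B4} = {B0}; idom=B0
  B7: preds {B4,B5}: {B0,B1,B4} ∩ {B0,B1,B2,B5} = {B0,B1}; idom=B1

Frontier:
  B1←B0: walk · to B0
  B1←B2: walk B2→B1 to B0
  B4←B1: walk · to B1
  B4←B2: walk B2 to B1
  B6←B3: walk B3 to B0
  B6←B4: walk B4→B1 to B0
  B7←B4: walk B4 to B1
  B7←B5: walk B5→B2 to B1
  B0 → ∅
  B1 → {B1,B6}
  B2 → {B1,B4,B7}
  B3 → {B6}
  B4 → {B6,B7}
  B5 → {B7}
  B6 → ∅
  B7 → ∅

φ for k: defs {B0,B2,B4}
  DF⁺ = {B1,B4,B6,B7}

Answer: ["B1", "B4", "B6", "B7"]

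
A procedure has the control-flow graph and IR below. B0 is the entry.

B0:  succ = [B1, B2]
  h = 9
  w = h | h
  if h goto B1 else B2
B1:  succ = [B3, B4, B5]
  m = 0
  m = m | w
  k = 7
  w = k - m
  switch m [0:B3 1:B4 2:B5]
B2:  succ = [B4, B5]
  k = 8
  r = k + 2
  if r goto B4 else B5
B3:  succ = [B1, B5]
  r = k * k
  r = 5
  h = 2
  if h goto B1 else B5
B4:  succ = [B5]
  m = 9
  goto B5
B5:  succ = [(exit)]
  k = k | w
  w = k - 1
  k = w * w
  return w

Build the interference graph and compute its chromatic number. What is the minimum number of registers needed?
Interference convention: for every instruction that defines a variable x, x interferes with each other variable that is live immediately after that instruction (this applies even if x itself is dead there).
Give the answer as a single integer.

Block summaries:
  B0: {h,w} / ∅
  B1: {k,m,w} / {w}
  B2: {k,r} / ∅
  B3: {h,r} / {k}
  B4: {m} / ∅
  B5: {k,w} / {k,w}

Liveness:
  B0 li=∅ lo={w}
  B1 li={w} lo={k,w}
  B2 li={w} lo={k,w}
  B3 li={k,w} lo={k,w}
  B4 li={k,w} lo={k,w}
  B5 li={k,w} lo=∅

Interfere edges:
  h — {k,w}
  k — {h,m,r,w}
  m — {k,w}
  r — {k,w}
  w — {h,k,m,r}

Colouring:
  lower bound: {h,k,w} mutually conflict ⇒ χ ≥ 3
  3-colouring: R0={k}  R1={w}  R2={h,m,r}
  χ = 3

Answer: 3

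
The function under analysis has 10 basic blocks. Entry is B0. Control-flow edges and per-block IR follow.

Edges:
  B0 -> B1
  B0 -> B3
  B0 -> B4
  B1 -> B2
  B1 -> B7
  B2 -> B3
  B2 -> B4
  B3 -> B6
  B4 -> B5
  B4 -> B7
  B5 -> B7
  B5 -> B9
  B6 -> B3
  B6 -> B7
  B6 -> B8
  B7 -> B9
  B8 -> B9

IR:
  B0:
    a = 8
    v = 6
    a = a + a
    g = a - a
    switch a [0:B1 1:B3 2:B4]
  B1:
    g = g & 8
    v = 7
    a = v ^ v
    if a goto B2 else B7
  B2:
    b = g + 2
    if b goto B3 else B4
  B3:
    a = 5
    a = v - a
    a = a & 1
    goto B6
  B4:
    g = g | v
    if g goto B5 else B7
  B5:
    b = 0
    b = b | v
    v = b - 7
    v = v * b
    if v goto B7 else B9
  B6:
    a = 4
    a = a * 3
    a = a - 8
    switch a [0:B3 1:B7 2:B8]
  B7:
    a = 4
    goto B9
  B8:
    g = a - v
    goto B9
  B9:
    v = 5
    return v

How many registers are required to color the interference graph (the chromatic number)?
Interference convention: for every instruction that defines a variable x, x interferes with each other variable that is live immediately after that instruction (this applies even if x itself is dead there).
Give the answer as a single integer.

Answer: 3

Derivation:
Per-block:
  B0: {a,g,v} / ∅
  B1: {a,g,v} / {g}
  B2: {b} / {g}
  B3: {a} / {v}
  B4: {g} / {g,v}
  B5: {b,v} / {v}
  B6: {a} / ∅
  B7: {a} / ∅
  B8: {g} / {a,v}
  B9: {v} / ∅

Live sets:
  B0: in=∅ out={g,v}
  B1: in={g} out={g,v}
  B2: in={g,v} out={g,v}
  B3: in={v} out={v}
  B4: in={g,v} out={v}
  B5: in={v} out=∅
  B6: in={v} out={a,v}
  B7: in=∅ out=∅
  B8: in={a,v} out=∅
  B9: in=∅ out=∅

Conflict graph:
  a: {g,v}
  b: {g,v}
  g: {a,b,v}
  v: {a,b,g}

Registers:
  {a,g,v} pairwise interfere (3-clique) ⇒ χ ≥ 3
  assign a→R2 b→R2 g→R0 v→R1 — no edge inside a register ⇒ χ ≤ 3
  χ = 3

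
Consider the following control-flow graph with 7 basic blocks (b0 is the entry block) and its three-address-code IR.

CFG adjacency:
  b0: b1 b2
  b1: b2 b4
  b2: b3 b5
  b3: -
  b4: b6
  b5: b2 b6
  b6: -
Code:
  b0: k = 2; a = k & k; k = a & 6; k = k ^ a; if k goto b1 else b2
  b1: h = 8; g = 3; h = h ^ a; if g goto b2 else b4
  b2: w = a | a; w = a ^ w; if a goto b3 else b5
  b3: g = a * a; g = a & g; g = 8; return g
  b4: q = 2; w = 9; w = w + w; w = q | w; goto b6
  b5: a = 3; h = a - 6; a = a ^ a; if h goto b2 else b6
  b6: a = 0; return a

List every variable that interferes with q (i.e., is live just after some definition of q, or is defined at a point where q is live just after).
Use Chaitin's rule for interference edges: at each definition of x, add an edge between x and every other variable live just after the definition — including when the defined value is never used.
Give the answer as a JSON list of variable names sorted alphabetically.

Answer: ["w"]

Analysis:
Block summaries:
  b0: {a,k} / ∅
  b1: {g,h} / {a}
  b2: {w} / {a}
  b3: {g} / {a}
  b4: {q,w} / ∅
  b5: {a,h} / ∅
  b6: {a} / ∅

Live sets:
  b0 li=∅ lo={a}
  b1 li={a} lo={a}
  b2 li={a} lo={a}
  b3 li={a} lo=∅
  b4 li=∅ lo=∅
  b5 li=∅ lo={a}
  b6 li=∅ lo=∅

Interference:
  a↔{g,h,k,w}
  g↔{a,h}
  h↔{a,g}
  k↔{a}
  q↔{w}
  w↔{a,q}

N(q) = ["w"]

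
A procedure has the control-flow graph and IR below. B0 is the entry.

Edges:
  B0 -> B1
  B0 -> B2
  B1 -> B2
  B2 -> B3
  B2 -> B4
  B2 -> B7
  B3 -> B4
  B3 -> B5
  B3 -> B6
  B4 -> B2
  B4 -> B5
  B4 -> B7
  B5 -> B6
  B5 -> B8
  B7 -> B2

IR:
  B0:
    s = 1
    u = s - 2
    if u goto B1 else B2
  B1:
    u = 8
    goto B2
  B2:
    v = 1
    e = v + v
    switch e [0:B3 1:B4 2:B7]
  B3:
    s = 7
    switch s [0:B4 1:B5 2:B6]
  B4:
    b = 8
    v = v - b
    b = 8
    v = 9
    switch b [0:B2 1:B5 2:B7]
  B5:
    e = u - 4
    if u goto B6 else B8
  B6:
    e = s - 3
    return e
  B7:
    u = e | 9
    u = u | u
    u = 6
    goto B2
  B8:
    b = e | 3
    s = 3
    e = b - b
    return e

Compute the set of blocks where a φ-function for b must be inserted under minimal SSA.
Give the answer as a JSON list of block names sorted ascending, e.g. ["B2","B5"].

idom tree: B1←B0 B2←B0 B3←B2 B4←B2 B5←B2 B6←B2 B7←B2 B8←B5
Dom at joins:
  B2: preds {B0,B1,B4,B7}: {B0} ∩ {B0,B1} ∩ {B0,B2,B4} ∩ {B0,B2,B7} = {B0}; idom=B0
  B4: preds {B2,B3}: {B0,B2} ∩ {B0,B2,B3} = {B0,B2}; idom=B2
  B5: preds {B3,B4}: {B0,B2,B3} ∩ {B0,B2,B4} = {B0,B2}; idom=B2
  B6: preds {B3,B5}: {B0,B2,B3} ∩ {B0,B2,B5} = {B0,B2}; idom=B2
  B7: preds {B2,B4}: {B0,B2} ∩ {B0,B2,B4} = {B0,B2}; idom=B2

DF walk-up:
  join B2 pred B0: · stop@B0
  join B2 pred B1: B1 stop@B0
  join B2 pred B4: B4→B2 stop@B0
  join B2 pred B7: B7→B2 stop@B0
  join B4 pred B2: · stop@B2
  join B4 pred B3: B3 stop@B2
  join B5 pred B3: B3 stop@B2
  join B5 pred B4: B4 stop@B2
  join B6 pred B3: B3 stop@B2
  join B6 pred B5: B5 stop@B2
  join B7 pred B2: · stop@B2
  join B7 pred B4: B4 stop@B2
  B0 → ∅
  B1 → {B2}
  B2 → {B2}
  B3 → {B4,B5,B6}
  B4 → {B2,B5,B7}
  B5 → {B6}
  B6 → ∅
  B7 → {B2}
  B8 → ∅

φ for b: defs {B4,B8}
  DF⁺ = {B2,B5,B6,B7}

Answer: ["B2", "B5", "B6", "B7"]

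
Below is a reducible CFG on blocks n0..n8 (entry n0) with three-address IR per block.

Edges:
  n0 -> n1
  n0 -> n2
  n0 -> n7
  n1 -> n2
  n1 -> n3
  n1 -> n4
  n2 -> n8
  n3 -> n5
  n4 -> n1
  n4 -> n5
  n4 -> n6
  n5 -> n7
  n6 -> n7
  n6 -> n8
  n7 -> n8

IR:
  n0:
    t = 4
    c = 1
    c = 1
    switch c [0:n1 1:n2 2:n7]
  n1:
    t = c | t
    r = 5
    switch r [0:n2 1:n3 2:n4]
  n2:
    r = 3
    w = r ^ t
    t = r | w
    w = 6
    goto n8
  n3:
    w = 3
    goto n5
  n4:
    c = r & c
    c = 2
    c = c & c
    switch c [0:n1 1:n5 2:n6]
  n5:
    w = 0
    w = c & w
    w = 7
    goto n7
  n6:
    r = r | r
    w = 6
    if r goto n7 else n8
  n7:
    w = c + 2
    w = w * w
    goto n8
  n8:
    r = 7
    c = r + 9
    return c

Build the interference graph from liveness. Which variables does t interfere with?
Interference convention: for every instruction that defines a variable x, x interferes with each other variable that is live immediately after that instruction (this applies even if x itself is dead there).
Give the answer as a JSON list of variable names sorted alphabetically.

Answer: ["c", "r"]

Working:
Per-block:
  n0: def={c,t} ue=∅
  n1: def={r,t} ue={c,t}
  n2: def={r,t,w} ue={t}
  n3: def={w} ue=∅
  n4: def={c} ue={c,r}
  n5: def={w} ue={c}
  n6: def={r,w} ue={r}
  n7: def={w} ue={c}
  n8: def={c,r} ue=∅

Backward fixpoint:
  live n0: ∅→{c,t}
  live n1: {c,t}→{c,r,t}
  live n2: {t}→∅
  live n3: {c}→{c}
  live n4: {c,r,t}→{c,r,t}
  live n5: {c}→{c}
  live n6: {c,r}→{c}
  live n7: {c}→∅
  live n8: ∅→∅

Interference:
  c — {r,t,w}
  r — {c,t,w}
  t — {c,r}
  w — {c,r}

N(t) = ["c", "r"]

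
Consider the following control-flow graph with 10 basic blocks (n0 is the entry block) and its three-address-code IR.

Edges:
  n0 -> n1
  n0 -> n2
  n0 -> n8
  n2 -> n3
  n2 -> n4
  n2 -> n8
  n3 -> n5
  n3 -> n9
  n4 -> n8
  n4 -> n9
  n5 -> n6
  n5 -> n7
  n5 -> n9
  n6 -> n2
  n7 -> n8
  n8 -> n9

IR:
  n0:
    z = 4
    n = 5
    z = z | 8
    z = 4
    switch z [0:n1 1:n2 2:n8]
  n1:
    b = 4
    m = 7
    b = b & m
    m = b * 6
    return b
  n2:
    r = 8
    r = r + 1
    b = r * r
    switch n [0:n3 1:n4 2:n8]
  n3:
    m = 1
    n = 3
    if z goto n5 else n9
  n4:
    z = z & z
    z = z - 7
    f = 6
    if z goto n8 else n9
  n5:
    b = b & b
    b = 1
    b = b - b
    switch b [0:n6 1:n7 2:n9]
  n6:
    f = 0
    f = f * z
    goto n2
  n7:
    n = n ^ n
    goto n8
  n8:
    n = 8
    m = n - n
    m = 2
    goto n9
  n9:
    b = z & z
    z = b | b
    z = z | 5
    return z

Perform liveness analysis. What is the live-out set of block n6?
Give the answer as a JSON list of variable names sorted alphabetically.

Answer: ["n", "z"]

Derivation:
Block summaries:
  n0: def={n,z} ue=∅
  n1: def={b,m} ue=∅
  n2: def={b,r} ue={n}
  n3: def={m,n} ue={z}
  n4: def={f,z} ue={z}
  n5: def={b} ue={b}
  n6: def={f} ue={z}
  n7: def={n} ue={n}
  n8: def={m,n} ue=∅
  n9: def={b,z} ue={z}

Backward fixpoint:
  n0 li=∅ lo={n,z}
  n1 li=∅ lo=∅
  n2 li={n,z} lo={b,z}
  n3 li={b,z} lo={b,n,z}
  n4 li={z} lo={z}
  n5 li={b,n,z} lo={n,z}
  n6 li={n,z} lo={n,z}
  n7 li={n,z} lo={z}
  n8 li={z} lo={z}
  n9 li={z} lo=∅

live-out(n6) = ["n", "z"]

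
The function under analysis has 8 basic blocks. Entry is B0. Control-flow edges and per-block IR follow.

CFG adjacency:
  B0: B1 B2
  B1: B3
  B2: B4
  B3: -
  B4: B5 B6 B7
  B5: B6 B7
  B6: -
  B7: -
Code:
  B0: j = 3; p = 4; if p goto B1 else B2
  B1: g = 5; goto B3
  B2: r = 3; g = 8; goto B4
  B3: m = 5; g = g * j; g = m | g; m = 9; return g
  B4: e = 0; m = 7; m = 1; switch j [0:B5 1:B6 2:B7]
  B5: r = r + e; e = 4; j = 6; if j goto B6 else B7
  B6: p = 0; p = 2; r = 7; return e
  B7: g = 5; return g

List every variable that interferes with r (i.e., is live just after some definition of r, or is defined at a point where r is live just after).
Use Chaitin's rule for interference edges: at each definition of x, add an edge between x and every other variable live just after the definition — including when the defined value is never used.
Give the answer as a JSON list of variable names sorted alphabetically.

Answer: ["e", "g", "j", "m"]

Working:
Block summaries:
  B0 def {j,p} use ∅
  B1 def {g} use ∅
  B2 def {g,r} use ∅
  B3 def {g,m} use {g,j}
  B4 def {e,m} use {j}
  B5 def {e,j,r} use {e,r}
  B6 def {p,r} use {e}
  B7 def {g} use ∅

Live sets:
  B0 li=∅ lo={j}
  B1 li={j} lo={g,j}
  B2 li={j} lo={j,r}
  B3 li={g,j} lo=∅
  B4 li={j,r} lo={e,r}
  B5 li={e,r} lo={e}
  B6 li={e} lo=∅
  B7 li=∅ lo=∅

Interference:
  e — {j,m,p,r}
  g — {j,m,r}
  j — {e,g,m,p,r}
  m — {e,g,j,r}
  p — {e,j}
  r — {e,g,j,m}

N(r) = ["e", "g", "j", "m"]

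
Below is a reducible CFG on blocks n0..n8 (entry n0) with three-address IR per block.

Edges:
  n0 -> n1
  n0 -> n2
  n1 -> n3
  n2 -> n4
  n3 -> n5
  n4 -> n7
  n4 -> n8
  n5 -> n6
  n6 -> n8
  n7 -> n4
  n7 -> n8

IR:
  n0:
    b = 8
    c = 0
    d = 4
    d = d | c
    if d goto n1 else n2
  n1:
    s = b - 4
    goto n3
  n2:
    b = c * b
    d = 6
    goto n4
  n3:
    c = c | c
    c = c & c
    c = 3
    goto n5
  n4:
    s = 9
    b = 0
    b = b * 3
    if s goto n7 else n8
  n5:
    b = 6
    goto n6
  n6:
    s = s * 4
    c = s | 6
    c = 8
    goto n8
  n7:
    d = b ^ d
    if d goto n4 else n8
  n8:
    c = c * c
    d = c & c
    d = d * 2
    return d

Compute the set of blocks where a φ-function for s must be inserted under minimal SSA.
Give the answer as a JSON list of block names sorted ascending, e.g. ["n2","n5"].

idom tree: n1←n0 n2←n0 n3←n1 n4←n2 n5←n3 n6←n5 n7←n4 n8←n0
Dom∩ at merges:
  n4: preds {n2,n7}: {n0,n2} ∩ {n0,n2,n4,n7} = {n0,n2}; idom=n2
  n8: preds {n4,n6,n7}: {n0,n2,n4} ∩ {n0,n1,n3,n5,n6} ∩ {n0,n2,n4,n7} = {n0}; idom=n0

Frontier:
  n4←n2: walk · to n2
  n4←n7: walk n7→n4 to n2
  n8←n4: walk n4→n2 to n0
  n8←n6: walk n6→n5→n3→n1 to n0
  n8←n7: walk n7→n4→n2 to n0
  DF(n0)=∅
  DF(n1)={n8}
  DF(n2)={n8}
  DF(n3)={n8}
  DF(n4)={n4,n8}
  DF(n5)={n8}
  DF(n6)={n8}
  DF(n7)={n4,n8}
  DF(n8)=∅

φ for s: defs {n1,n4,n6}
  DF⁺ = {n4,n8}

Answer: ["n4", "n8"]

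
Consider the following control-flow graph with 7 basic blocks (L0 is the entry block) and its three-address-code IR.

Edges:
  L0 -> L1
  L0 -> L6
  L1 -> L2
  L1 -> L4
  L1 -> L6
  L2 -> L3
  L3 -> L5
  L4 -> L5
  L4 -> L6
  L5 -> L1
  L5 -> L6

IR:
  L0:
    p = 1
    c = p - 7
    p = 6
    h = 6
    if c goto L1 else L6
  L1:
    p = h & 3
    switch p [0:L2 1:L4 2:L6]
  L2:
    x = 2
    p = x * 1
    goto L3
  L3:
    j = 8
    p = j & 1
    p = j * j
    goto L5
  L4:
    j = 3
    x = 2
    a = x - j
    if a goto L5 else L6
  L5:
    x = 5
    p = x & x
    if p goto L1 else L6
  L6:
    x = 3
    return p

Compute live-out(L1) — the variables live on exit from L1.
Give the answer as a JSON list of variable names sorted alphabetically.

Block summaries:
  L0: def={c,h,p} ue=∅
  L1: def={p} ue={h}
  L2: def={p,x} ue=∅
  L3: def={j,p} ue=∅
  L4: def={a,j,x} ue=∅
  L5: def={p,x} ue=∅
  L6: def={x} ue={p}

Live sets:
  live L0: ∅→{h,p}
  live L1: {h}→{h,p}
  live L2: {h}→{h}
  live L3: {h}→{h}
  live L4: {h,p}→{h,p}
  live L5: {h}→{h,p}
  live L6: {p}→∅

live-out(L1) = ["h", "p"]

Answer: ["h", "p"]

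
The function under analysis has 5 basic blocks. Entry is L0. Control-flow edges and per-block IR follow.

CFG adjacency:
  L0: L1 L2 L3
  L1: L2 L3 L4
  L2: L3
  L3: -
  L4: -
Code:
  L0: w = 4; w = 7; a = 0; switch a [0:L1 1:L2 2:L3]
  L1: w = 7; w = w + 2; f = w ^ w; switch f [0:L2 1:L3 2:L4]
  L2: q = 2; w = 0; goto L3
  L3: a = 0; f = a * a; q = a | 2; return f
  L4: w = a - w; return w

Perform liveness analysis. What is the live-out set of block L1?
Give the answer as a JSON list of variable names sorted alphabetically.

Answer: ["a", "w"]

Derivation:
Block summaries:
  L0: {a,w} / ∅
  L1: {f,w} / ∅
  L2: {q,w} / ∅
  L3: {a,f,q} / ∅
  L4: {w} / {a,w}

Backward fixpoint:
  live L0: ∅→{a}
  live L1: {a}→{a,w}
  live L2: ∅→∅
  live L3: ∅→∅
  live L4: {a,w}→∅

live-out(L1) = ["a", "w"]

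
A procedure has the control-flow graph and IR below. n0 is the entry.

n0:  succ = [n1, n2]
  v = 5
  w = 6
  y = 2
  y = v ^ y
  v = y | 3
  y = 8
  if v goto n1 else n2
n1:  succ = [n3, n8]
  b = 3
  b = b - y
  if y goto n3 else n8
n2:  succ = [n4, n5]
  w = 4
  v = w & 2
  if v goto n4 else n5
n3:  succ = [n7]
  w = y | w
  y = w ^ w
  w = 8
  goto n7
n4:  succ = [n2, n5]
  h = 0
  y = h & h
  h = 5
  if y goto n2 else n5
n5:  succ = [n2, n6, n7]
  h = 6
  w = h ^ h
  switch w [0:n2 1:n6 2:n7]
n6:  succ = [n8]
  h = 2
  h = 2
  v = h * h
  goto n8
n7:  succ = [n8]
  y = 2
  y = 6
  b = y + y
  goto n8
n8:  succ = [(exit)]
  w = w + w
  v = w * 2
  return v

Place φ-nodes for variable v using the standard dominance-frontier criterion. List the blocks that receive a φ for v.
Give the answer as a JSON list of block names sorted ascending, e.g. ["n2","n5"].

Answer: ["n2", "n7", "n8"]

Derivation:
idom tree: n1←n0 n2←n0 n3←n1 n4←n2 n5←n2 n6←n5 n7←n0 n8←n0
Join-block Dom:
  n2: preds {n0,n4,n5}: {n0} ∩ {n0,n2,n4} ∩ {n0,n2,n5} = {n0}; idom=n0
  n5: preds {n2,n4}: {n0,n2} ∩ {n0,n2,n4} = {n0,n2}; idom=n2
  n7: preds {n3,n5}: {n0,n1,n3} ∩ {n0,n2,n5} = {n0}; idom=n0
  n8: preds {n1,n6,n7}: {n0,n1} ∩ {n0,n2,n5,n6} ∩ {n0,n7} = {n0}; idom=n0

DF derivation:
  n2←n0: walk · to n0
  n2←n4: walk n4→n2 to n0
  n2←n5: walk n5→n2 to n0
  n5←n2: walk · to n2
  n5←n4: walk n4 to n2
  n7←n3: walk n3→n1 to n0
  n7←n5: walk n5→n2 to n0
  n8←n1: walk n1 to n0
  n8←n6: walk n6→n5→n2 to n0
  n8←n7: walk n7 to n0
  DF(n0)=∅
  DF(n1)={n7,n8}
  DF(n2)={n2,n7,n8}
  DF(n3)={n7}
  DF(n4)={n2,n5}
  DF(n5)={n2,n7,n8}
  DF(n6)={n8}
  DF(n7)={n8}
  DF(n8)=∅

φ for v: defs {n0,n2,n6,n8}
  DF⁺ = {n2,n7,n8}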